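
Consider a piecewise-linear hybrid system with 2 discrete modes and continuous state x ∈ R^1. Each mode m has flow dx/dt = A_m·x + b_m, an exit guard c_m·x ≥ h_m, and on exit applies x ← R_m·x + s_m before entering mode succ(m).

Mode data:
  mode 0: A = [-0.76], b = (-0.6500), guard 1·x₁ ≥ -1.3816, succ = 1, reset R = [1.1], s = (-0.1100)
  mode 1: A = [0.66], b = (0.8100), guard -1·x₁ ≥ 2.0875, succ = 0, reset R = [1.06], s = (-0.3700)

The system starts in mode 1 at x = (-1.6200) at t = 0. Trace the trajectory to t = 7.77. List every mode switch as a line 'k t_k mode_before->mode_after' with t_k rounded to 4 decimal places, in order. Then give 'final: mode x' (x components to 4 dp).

Mode 1: guard c·x = 2.0875 hit at Δt = 1.1880 (t = 1.1880), x⁻ = (-2.0875) → reset → x⁺ = (-2.5827), jump to mode 0
Mode 0: guard c·x = -1.3816 hit at Δt = 1.5638 (t = 2.7518), x⁻ = (-1.3816) → reset → x⁺ = (-1.6298), jump to mode 1
Mode 1: guard c·x = 2.0875 hit at Δt = 1.1508 (t = 3.9026), x⁻ = (-2.0875) → reset → x⁺ = (-2.5827), jump to mode 0
Mode 0: guard c·x = -1.3816 hit at Δt = 1.5638 (t = 5.4664), x⁻ = (-1.3816) → reset → x⁺ = (-1.6298), jump to mode 1
Mode 1: guard c·x = 2.0875 hit at Δt = 1.1508 (t = 6.6172), x⁻ = (-2.0875) → reset → x⁺ = (-2.5827), jump to mode 0
Mode 0: flow for 1.1528 to horizon, guard not reached → x = (-1.5746)

1 1.1880 1->0
2 2.7518 0->1
3 3.9026 1->0
4 5.4664 0->1
5 6.6172 1->0
final: 0 -1.5746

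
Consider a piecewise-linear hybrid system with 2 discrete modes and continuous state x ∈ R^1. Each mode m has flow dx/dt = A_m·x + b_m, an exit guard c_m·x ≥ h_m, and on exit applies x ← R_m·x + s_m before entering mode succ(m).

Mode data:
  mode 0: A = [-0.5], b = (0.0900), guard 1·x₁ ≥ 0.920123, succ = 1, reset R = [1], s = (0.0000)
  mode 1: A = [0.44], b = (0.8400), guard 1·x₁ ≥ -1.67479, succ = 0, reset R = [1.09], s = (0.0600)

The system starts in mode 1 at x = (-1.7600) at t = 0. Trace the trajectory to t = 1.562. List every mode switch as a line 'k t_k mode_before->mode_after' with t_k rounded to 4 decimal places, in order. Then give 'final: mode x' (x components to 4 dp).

Mode 1: guard c·x = -1.6748 hit at Δt = 1.0274 (t = 1.0274), x⁻ = (-1.6748) → reset → x⁺ = (-1.7655), jump to mode 0
Mode 0: flow for 0.5346 to horizon, guard not reached → x = (-1.3092)

1 1.0274 1->0
final: 0 -1.3092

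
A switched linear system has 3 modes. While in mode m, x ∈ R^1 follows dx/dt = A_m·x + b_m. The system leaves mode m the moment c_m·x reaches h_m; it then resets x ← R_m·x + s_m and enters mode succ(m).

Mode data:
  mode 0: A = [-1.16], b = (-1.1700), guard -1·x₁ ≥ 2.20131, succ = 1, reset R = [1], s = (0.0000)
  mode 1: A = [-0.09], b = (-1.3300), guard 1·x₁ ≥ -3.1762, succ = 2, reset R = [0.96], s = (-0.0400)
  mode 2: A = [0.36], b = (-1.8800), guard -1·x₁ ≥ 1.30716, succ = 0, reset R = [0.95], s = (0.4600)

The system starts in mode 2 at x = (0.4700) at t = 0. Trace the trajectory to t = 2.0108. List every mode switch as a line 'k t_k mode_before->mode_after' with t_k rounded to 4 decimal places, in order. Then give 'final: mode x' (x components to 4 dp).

Mode 2: guard c·x = 1.3072 hit at Δt = 0.8825 (t = 0.8825), x⁻ = (-1.3072) → reset → x⁺ = (-0.7818), jump to mode 0
Mode 0: flow for 1.1283 to horizon, guard not reached → x = (-0.9473)

1 0.8825 2->0
final: 0 -0.9473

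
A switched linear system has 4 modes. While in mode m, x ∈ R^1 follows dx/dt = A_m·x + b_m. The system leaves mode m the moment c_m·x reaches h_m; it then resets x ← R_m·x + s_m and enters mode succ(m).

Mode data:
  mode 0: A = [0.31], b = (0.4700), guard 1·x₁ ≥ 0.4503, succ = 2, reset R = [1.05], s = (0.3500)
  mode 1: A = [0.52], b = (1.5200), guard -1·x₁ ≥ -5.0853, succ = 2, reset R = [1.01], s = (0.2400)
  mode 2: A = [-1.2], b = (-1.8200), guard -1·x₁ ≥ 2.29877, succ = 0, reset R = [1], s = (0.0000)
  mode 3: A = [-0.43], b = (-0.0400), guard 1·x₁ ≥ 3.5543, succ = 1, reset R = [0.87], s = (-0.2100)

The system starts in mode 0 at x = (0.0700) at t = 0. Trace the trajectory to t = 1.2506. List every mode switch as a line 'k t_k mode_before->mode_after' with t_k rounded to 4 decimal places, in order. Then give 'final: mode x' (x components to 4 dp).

Mode 0: guard c·x = 0.4503 hit at Δt = 0.6933 (t = 0.6933), x⁻ = (0.4503) → reset → x⁺ = (0.8228), jump to mode 2
Mode 2: flow for 0.5573 to horizon, guard not reached → x = (-0.3180)

1 0.6933 0->2
final: 2 -0.3180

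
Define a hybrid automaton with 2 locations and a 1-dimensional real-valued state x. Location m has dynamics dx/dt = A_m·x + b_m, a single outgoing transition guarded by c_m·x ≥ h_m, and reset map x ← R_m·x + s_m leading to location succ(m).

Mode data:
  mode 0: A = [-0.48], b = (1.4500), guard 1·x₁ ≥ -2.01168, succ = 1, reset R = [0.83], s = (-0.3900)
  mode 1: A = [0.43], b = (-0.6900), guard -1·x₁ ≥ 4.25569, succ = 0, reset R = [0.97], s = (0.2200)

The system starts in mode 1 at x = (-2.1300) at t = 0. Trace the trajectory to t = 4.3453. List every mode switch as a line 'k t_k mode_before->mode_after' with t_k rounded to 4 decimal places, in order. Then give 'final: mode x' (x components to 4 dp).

1 1.0478 1->0
2 1.7140 0->1
3 2.8060 1->0
4 3.4722 0->1
final: 1 -3.7293

Mode 1: guard c·x = 4.2557 hit at Δt = 1.0478 (t = 1.0478), x⁻ = (-4.2557) → reset → x⁺ = (-3.9080), jump to mode 0
Mode 0: guard c·x = -2.0117 hit at Δt = 0.6662 (t = 1.7140), x⁻ = (-2.0117) → reset → x⁺ = (-2.0597), jump to mode 1
Mode 1: guard c·x = 4.2557 hit at Δt = 1.0920 (t = 2.8060), x⁻ = (-4.2557) → reset → x⁺ = (-3.9080), jump to mode 0
Mode 0: guard c·x = -2.0117 hit at Δt = 0.6662 (t = 3.4722), x⁻ = (-2.0117) → reset → x⁺ = (-2.0597), jump to mode 1
Mode 1: flow for 0.8731 to horizon, guard not reached → x = (-3.7293)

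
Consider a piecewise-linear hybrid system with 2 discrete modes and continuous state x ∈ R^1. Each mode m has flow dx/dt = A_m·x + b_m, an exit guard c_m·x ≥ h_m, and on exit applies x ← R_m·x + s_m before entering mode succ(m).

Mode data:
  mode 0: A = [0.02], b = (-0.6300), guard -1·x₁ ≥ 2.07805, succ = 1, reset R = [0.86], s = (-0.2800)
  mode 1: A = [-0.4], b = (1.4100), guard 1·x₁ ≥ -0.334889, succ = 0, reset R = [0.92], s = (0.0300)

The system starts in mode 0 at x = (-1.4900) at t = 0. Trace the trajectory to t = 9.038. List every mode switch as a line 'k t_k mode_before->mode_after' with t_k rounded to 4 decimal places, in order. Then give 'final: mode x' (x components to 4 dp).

1 0.8834 0->1
2 1.8102 1->0
3 4.5650 0->1
4 5.4918 1->0
5 8.2465 0->1
final: 1 -0.5496

Mode 0: guard c·x = 2.0781 hit at Δt = 0.8834 (t = 0.8834), x⁻ = (-2.0780) → reset → x⁺ = (-2.0671), jump to mode 1
Mode 1: guard c·x = -0.3349 hit at Δt = 0.9268 (t = 1.8102), x⁻ = (-0.3349) → reset → x⁺ = (-0.2781), jump to mode 0
Mode 0: guard c·x = 2.0781 hit at Δt = 2.7548 (t = 4.5650), x⁻ = (-2.0780) → reset → x⁺ = (-2.0671), jump to mode 1
Mode 1: guard c·x = -0.3349 hit at Δt = 0.9268 (t = 5.4918), x⁻ = (-0.3349) → reset → x⁺ = (-0.2781), jump to mode 0
Mode 0: guard c·x = 2.0781 hit at Δt = 2.7548 (t = 8.2465), x⁻ = (-2.0780) → reset → x⁺ = (-2.0671), jump to mode 1
Mode 1: flow for 0.7915 to horizon, guard not reached → x = (-0.5496)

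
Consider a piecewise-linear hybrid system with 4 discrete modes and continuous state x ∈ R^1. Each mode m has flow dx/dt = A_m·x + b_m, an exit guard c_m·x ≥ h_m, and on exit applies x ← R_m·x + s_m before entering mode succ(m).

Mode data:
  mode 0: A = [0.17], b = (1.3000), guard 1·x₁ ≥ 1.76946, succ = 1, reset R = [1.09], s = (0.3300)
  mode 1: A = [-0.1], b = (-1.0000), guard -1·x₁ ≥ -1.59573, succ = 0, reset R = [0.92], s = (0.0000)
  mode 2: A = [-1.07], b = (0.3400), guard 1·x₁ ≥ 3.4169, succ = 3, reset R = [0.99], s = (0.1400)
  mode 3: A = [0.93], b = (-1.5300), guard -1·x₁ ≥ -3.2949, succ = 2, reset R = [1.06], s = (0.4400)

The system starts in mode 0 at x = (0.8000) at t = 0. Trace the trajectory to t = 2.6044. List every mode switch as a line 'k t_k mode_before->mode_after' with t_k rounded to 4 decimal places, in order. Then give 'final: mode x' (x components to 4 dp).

Mode 0: guard c·x = 1.7695 hit at Δt = 0.6391 (t = 0.6391), x⁻ = (1.7695) → reset → x⁺ = (2.2587), jump to mode 1
Mode 1: guard c·x = -1.5957 hit at Δt = 0.5560 (t = 1.1951), x⁻ = (1.5957) → reset → x⁺ = (1.4681), jump to mode 0
Mode 0: guard c·x = 1.7695 hit at Δt = 0.1914 (t = 1.3865), x⁻ = (1.7695) → reset → x⁺ = (2.2587), jump to mode 1
Mode 1: guard c·x = -1.5957 hit at Δt = 0.5560 (t = 1.9425), x⁻ = (1.5957) → reset → x⁺ = (1.4681), jump to mode 0
Mode 0: guard c·x = 1.7695 hit at Δt = 0.1914 (t = 2.1338), x⁻ = (1.7695) → reset → x⁺ = (2.2587), jump to mode 1
Mode 1: flow for 0.4706 to horizon, guard not reached → x = (1.6952)

1 0.6391 0->1
2 1.1951 1->0
3 1.3865 0->1
4 1.9425 1->0
5 2.1338 0->1
final: 1 1.6952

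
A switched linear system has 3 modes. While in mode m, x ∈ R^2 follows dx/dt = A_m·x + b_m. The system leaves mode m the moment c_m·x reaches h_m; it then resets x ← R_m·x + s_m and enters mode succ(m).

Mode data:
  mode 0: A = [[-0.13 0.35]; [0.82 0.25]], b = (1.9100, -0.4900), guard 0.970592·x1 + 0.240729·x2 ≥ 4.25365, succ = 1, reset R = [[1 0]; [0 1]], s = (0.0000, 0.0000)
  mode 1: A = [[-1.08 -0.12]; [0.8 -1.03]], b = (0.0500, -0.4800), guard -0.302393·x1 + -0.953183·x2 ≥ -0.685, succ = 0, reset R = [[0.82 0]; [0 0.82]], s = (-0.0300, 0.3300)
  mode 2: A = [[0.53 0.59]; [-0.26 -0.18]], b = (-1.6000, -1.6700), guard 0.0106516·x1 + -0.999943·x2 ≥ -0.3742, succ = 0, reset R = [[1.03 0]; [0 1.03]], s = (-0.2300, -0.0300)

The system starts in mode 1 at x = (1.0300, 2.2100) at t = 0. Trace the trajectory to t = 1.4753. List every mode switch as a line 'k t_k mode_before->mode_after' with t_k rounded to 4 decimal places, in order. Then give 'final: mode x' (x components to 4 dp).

Mode 1: guard c·x = -0.6850 hit at Δt = 1.1117 (t = 1.1117), x⁻ = (0.2507, 0.6391) → reset → x⁺ = (0.1756, 0.8541), jump to mode 0
Mode 0: flow for 0.3636 to horizon, guard not reached → x = (0.9539, 0.9240)

1 1.1117 1->0
final: 0 0.9539 0.9240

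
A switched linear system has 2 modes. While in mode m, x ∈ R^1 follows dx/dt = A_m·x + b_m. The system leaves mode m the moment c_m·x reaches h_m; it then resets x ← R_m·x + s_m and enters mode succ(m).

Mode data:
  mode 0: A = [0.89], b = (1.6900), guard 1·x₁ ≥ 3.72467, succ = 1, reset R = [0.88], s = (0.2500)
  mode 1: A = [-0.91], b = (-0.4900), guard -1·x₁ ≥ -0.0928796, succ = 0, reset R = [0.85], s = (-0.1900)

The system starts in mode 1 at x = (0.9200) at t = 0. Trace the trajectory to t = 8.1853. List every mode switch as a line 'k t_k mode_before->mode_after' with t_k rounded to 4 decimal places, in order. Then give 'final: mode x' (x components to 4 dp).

Mode 1: guard c·x = -0.0929 hit at Δt = 0.9201 (t = 0.9201), x⁻ = (0.0929) → reset → x⁺ = (-0.1111), jump to mode 0
Mode 0: guard c·x = 3.7247 hit at Δt = 1.2876 (t = 2.2077), x⁻ = (3.7247) → reset → x⁺ = (3.5277), jump to mode 1
Mode 1: guard c·x = -0.0929 hit at Δt = 2.0468 (t = 4.2545), x⁻ = (0.0929) → reset → x⁺ = (-0.1111), jump to mode 0
Mode 0: guard c·x = 3.7247 hit at Δt = 1.2876 (t = 5.5421), x⁻ = (3.7247) → reset → x⁺ = (3.5277), jump to mode 1
Mode 1: guard c·x = -0.0929 hit at Δt = 2.0468 (t = 7.5889), x⁻ = (0.0929) → reset → x⁺ = (-0.1111), jump to mode 0
Mode 0: flow for 0.5964 to horizon, guard not reached → x = (1.1408)

1 0.9201 1->0
2 2.2077 0->1
3 4.2545 1->0
4 5.5421 0->1
5 7.5889 1->0
final: 0 1.1408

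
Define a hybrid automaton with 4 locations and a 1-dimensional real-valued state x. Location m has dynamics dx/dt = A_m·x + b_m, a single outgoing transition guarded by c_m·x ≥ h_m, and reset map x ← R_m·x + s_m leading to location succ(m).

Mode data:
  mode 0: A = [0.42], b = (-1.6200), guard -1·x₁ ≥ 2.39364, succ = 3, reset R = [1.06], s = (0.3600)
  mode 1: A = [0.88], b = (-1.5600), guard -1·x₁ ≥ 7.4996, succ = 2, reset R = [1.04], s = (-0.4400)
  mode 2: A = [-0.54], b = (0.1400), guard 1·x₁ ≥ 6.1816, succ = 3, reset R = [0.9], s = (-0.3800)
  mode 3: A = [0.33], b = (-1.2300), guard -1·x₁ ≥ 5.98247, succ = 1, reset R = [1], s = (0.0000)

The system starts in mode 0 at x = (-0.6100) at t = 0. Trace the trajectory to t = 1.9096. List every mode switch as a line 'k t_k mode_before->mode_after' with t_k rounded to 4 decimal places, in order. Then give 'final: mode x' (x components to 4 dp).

Mode 0: guard c·x = 2.3936 hit at Δt = 0.7999 (t = 0.7999), x⁻ = (-2.3936) → reset → x⁺ = (-2.1773), jump to mode 3
Mode 3: flow for 1.1097 to horizon, guard not reached → x = (-4.7885)

1 0.7999 0->3
final: 3 -4.7885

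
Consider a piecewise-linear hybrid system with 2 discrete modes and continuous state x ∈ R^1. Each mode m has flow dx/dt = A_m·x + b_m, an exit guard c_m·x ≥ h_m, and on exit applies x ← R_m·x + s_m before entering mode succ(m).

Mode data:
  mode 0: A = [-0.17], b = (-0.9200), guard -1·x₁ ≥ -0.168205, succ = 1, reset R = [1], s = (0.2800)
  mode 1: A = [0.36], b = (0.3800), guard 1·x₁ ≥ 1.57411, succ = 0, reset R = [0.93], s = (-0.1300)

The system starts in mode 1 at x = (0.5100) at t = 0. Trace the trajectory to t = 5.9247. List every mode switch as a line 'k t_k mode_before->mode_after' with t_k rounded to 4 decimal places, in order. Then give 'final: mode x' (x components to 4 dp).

Mode 1: guard c·x = 1.5741 hit at Δt = 1.4406 (t = 1.4406), x⁻ = (1.5741) → reset → x⁺ = (1.3339), jump to mode 0
Mode 0: guard c·x = -0.1682 hit at Δt = 1.1160 (t = 2.5566), x⁻ = (0.1682) → reset → x⁺ = (0.4482), jump to mode 1
Mode 1: guard c·x = 1.5741 hit at Δt = 1.5525 (t = 4.1091), x⁻ = (1.5741) → reset → x⁺ = (1.3339), jump to mode 0
Mode 0: guard c·x = -0.1682 hit at Δt = 1.1160 (t = 5.2251), x⁻ = (0.1682) → reset → x⁺ = (0.4482), jump to mode 1
Mode 1: flow for 0.6996 to horizon, guard not reached → x = (0.8789)

1 1.4406 1->0
2 2.5566 0->1
3 4.1091 1->0
4 5.2251 0->1
final: 1 0.8789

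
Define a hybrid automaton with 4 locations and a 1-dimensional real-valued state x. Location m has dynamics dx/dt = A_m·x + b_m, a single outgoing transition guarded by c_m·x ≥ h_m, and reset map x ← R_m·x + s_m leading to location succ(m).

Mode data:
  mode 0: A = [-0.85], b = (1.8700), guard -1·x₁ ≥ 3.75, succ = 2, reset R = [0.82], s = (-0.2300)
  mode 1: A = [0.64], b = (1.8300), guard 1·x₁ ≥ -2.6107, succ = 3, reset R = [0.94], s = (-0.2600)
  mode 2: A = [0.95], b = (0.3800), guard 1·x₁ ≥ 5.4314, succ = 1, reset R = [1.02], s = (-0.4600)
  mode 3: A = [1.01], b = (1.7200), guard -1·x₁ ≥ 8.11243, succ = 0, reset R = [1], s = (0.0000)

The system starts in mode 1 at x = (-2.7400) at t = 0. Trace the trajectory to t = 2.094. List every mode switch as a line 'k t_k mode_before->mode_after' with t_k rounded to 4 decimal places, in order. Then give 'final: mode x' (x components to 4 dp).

Mode 1: guard c·x = -2.6107 hit at Δt = 1.1467 (t = 1.1467), x⁻ = (-2.6107) → reset → x⁺ = (-2.7141), jump to mode 3
Mode 3: flow for 0.9473 to horizon, guard not reached → x = (-4.3352)

1 1.1467 1->3
final: 3 -4.3352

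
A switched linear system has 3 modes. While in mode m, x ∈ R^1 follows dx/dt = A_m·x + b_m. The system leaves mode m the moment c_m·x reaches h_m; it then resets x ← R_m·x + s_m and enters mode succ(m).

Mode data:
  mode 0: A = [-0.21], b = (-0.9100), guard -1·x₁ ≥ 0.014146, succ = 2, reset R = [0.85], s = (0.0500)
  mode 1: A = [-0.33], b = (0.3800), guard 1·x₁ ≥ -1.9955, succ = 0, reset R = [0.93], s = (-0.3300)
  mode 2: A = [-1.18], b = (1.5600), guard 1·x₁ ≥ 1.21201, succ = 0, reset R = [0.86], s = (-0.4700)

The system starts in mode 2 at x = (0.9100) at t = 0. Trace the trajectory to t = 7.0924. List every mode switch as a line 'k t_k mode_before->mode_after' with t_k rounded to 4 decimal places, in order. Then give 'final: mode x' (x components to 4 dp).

1 1.1190 2->0
2 1.7253 0->2
3 3.8076 2->0
4 4.4139 0->2
5 6.4961 2->0
final: 0 -0.0050

Mode 2: guard c·x = 1.2120 hit at Δt = 1.1190 (t = 1.1190), x⁻ = (1.2120) → reset → x⁺ = (0.5723), jump to mode 0
Mode 0: guard c·x = 0.0141 hit at Δt = 0.6063 (t = 1.7253), x⁻ = (-0.0141) → reset → x⁺ = (0.0380), jump to mode 2
Mode 2: guard c·x = 1.2120 hit at Δt = 2.0823 (t = 3.8076), x⁻ = (1.2120) → reset → x⁺ = (0.5723), jump to mode 0
Mode 0: guard c·x = 0.0141 hit at Δt = 0.6063 (t = 4.4139), x⁻ = (-0.0141) → reset → x⁺ = (0.0380), jump to mode 2
Mode 2: guard c·x = 1.2120 hit at Δt = 2.0823 (t = 6.4961), x⁻ = (1.2120) → reset → x⁺ = (0.5723), jump to mode 0
Mode 0: flow for 0.5963 to horizon, guard not reached → x = (-0.0050)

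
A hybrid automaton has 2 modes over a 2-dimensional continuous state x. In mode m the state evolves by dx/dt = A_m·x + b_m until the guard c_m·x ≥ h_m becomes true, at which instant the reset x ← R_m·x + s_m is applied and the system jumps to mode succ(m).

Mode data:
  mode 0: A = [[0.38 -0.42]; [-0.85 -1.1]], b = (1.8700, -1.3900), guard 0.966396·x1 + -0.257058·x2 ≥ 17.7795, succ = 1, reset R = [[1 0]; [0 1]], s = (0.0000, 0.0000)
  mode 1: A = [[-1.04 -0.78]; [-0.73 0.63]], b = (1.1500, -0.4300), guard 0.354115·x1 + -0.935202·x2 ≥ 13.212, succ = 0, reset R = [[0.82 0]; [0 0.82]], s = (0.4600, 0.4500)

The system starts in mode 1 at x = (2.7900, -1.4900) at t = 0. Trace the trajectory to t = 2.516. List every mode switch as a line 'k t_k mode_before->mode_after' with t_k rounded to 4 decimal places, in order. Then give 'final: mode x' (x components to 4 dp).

1 1.5949 1->0
final: 0 13.3138 -8.9654

Mode 1: guard c·x = 13.2120 hit at Δt = 1.5949 (t = 1.5949), x⁻ = (5.6765, -11.9780) → reset → x⁺ = (5.1148, -9.3720), jump to mode 0
Mode 0: flow for 0.9211 to horizon, guard not reached → x = (13.3138, -8.9654)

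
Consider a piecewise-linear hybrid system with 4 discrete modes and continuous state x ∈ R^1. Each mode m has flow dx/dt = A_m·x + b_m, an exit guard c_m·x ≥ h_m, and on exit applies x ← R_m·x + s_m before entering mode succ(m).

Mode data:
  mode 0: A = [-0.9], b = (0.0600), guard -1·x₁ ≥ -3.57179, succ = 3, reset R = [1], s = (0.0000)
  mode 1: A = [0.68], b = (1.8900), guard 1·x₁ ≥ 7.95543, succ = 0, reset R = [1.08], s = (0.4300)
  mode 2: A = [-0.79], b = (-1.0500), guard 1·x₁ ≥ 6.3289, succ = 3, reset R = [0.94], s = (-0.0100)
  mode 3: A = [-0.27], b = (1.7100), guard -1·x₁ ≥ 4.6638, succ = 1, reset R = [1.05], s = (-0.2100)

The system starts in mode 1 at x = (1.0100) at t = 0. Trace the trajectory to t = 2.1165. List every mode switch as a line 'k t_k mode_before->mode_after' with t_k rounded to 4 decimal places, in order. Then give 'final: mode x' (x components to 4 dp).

Mode 1: guard c·x = 7.9554 hit at Δt = 1.5313 (t = 1.5313), x⁻ = (7.9554) → reset → x⁺ = (9.0219), jump to mode 0
Mode 0: flow for 0.5852 to horizon, guard not reached → x = (5.3553)

1 1.5313 1->0
final: 0 5.3553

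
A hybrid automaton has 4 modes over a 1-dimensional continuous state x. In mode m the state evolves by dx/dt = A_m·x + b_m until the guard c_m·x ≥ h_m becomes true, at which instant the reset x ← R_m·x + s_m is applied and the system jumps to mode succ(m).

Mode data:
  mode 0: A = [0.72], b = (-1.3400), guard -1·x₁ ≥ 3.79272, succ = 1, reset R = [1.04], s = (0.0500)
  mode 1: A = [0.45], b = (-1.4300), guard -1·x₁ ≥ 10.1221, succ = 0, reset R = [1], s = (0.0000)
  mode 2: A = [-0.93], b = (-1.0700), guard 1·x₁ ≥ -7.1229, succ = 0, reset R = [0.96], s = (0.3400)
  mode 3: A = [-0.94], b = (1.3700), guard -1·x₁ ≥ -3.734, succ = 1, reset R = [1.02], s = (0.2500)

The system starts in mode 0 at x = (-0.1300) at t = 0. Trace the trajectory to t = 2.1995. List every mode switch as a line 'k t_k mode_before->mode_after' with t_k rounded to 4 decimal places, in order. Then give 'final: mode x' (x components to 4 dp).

1 1.4495 0->1
final: 1 -6.7335

Mode 0: guard c·x = 3.7927 hit at Δt = 1.4495 (t = 1.4495), x⁻ = (-3.7927) → reset → x⁺ = (-3.8944), jump to mode 1
Mode 1: flow for 0.7500 to horizon, guard not reached → x = (-6.7335)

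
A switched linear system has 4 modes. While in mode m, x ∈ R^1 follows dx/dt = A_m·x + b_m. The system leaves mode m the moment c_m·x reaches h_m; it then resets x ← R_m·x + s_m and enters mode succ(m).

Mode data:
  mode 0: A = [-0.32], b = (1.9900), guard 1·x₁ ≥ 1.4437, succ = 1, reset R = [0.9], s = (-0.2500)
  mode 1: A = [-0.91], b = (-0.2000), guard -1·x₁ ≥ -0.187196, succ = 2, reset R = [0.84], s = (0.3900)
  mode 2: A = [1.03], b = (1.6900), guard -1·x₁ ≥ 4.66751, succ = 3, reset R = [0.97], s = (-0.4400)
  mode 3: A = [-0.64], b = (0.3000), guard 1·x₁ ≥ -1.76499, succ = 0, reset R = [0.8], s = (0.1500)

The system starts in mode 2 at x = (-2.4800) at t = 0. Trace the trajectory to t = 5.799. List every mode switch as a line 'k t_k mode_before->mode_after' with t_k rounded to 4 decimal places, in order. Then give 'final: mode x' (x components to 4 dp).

1 1.2454 2->3
2 2.6351 3->0
3 4.0380 0->1
4 5.2878 1->2
final: 2 2.0637

Mode 2: guard c·x = 4.6675 hit at Δt = 1.2454 (t = 1.2454), x⁻ = (-4.6675) → reset → x⁺ = (-4.9675), jump to mode 3
Mode 3: guard c·x = -1.7650 hit at Δt = 1.3897 (t = 2.6351), x⁻ = (-1.7650) → reset → x⁺ = (-1.2620), jump to mode 0
Mode 0: guard c·x = 1.4437 hit at Δt = 1.4029 (t = 4.0380), x⁻ = (1.4437) → reset → x⁺ = (1.0493), jump to mode 1
Mode 1: guard c·x = -0.1872 hit at Δt = 1.2498 (t = 5.2878), x⁻ = (0.1872) → reset → x⁺ = (0.5472), jump to mode 2
Mode 2: flow for 0.5112 to horizon, guard not reached → x = (2.0637)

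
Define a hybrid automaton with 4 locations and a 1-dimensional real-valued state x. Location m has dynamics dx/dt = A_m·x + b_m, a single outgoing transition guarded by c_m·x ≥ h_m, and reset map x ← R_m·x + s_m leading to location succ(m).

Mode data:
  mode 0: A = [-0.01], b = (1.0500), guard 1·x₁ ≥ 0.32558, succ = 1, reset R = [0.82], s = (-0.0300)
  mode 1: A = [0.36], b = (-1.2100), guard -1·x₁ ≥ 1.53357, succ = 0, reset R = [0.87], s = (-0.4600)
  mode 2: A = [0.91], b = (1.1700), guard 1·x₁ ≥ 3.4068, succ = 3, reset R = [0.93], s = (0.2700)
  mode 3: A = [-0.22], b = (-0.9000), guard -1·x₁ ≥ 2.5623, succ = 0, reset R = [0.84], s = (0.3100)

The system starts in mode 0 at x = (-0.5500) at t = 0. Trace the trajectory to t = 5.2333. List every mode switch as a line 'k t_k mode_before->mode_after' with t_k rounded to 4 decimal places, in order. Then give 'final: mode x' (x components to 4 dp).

1 0.8330 0->1
2 2.0802 1->0
3 4.0851 0->1
final: 1 -1.3622

Mode 0: guard c·x = 0.3256 hit at Δt = 0.8330 (t = 0.8330), x⁻ = (0.3256) → reset → x⁺ = (0.2370), jump to mode 1
Mode 1: guard c·x = 1.5336 hit at Δt = 1.2472 (t = 2.0802), x⁻ = (-1.5336) → reset → x⁺ = (-1.7942), jump to mode 0
Mode 0: guard c·x = 0.3256 hit at Δt = 2.0049 (t = 4.0851), x⁻ = (0.3256) → reset → x⁺ = (0.2370), jump to mode 1
Mode 1: flow for 1.1482 to horizon, guard not reached → x = (-1.3622)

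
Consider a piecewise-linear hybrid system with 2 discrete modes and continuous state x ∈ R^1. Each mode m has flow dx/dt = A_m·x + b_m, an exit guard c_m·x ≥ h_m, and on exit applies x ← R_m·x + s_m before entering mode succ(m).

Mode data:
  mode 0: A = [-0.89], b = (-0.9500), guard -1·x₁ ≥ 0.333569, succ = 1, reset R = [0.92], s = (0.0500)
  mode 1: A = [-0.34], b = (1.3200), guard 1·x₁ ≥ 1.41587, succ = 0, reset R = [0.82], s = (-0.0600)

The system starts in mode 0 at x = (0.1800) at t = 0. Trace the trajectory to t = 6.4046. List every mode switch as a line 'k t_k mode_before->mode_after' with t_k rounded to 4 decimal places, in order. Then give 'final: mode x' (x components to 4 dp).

1 0.5961 0->1
2 2.1188 1->0
3 3.3362 0->1
4 4.8589 1->0
5 6.0762 0->1
final: 1 0.1804

Mode 0: guard c·x = 0.3336 hit at Δt = 0.5961 (t = 0.5961), x⁻ = (-0.3336) → reset → x⁺ = (-0.2569), jump to mode 1
Mode 1: guard c·x = 1.4159 hit at Δt = 1.5227 (t = 2.1188), x⁻ = (1.4159) → reset → x⁺ = (1.1010), jump to mode 0
Mode 0: guard c·x = 0.3336 hit at Δt = 1.2174 (t = 3.3362), x⁻ = (-0.3336) → reset → x⁺ = (-0.2569), jump to mode 1
Mode 1: guard c·x = 1.4159 hit at Δt = 1.5227 (t = 4.8589), x⁻ = (1.4159) → reset → x⁺ = (1.1010), jump to mode 0
Mode 0: guard c·x = 0.3336 hit at Δt = 1.2174 (t = 6.0762), x⁻ = (-0.3336) → reset → x⁺ = (-0.2569), jump to mode 1
Mode 1: flow for 0.3284 to horizon, guard not reached → x = (0.1804)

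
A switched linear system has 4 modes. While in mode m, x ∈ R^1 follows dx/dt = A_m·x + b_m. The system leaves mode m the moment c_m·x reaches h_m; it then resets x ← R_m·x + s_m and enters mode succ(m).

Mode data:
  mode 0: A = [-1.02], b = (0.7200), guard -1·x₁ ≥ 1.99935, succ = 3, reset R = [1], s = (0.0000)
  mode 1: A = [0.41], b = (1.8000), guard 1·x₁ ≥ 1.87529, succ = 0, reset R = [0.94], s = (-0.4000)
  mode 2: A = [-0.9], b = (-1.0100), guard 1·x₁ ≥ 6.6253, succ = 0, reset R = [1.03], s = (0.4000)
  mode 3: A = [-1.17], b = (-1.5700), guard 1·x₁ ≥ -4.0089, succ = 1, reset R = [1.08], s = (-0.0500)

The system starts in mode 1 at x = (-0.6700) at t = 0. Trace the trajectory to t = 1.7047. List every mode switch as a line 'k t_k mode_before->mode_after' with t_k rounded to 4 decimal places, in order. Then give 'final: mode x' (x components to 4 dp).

1 1.2714 1->0
final: 0 1.1281

Mode 1: guard c·x = 1.8753 hit at Δt = 1.2714 (t = 1.2714), x⁻ = (1.8753) → reset → x⁺ = (1.3628), jump to mode 0
Mode 0: flow for 0.4333 to horizon, guard not reached → x = (1.1281)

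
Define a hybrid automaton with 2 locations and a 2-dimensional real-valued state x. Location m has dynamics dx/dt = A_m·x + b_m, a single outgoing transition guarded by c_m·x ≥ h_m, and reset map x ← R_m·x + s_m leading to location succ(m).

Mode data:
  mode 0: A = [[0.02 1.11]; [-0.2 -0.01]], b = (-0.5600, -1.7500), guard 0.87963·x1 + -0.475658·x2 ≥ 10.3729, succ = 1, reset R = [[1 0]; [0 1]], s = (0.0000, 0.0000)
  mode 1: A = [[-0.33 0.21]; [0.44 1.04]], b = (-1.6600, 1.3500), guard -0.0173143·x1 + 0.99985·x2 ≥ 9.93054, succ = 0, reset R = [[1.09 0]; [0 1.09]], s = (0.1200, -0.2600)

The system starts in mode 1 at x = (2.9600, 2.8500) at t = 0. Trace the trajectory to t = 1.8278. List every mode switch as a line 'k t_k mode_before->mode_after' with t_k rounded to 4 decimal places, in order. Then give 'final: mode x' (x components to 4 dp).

Mode 1: guard c·x = 9.9305 hit at Δt = 0.8324 (t = 0.8324), x⁻ = (1.9721, 9.9662) → reset → x⁺ = (2.2696, 10.6031), jump to mode 0
Mode 0: flow for 0.9954 to horizon, guard not reached → x = (11.9244, 7.3001)

1 0.8324 1->0
final: 0 11.9244 7.3001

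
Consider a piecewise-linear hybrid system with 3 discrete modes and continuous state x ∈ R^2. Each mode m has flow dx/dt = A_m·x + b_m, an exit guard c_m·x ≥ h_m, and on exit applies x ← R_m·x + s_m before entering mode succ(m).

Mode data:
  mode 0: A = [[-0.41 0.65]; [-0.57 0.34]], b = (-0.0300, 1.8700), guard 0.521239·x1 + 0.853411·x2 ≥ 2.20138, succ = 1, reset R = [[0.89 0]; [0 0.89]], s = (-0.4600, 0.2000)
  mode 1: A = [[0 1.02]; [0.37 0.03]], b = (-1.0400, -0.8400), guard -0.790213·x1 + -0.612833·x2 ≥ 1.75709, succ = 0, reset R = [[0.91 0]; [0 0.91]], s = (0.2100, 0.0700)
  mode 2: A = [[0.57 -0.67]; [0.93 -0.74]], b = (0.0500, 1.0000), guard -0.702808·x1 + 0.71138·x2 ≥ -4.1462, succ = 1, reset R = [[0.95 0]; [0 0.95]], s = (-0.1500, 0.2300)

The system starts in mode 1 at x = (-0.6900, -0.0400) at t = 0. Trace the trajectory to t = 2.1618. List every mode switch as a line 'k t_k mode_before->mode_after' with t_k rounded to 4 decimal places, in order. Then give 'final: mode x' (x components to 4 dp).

Mode 1: guard c·x = 1.7571 hit at Δt = 0.6171 (t = 0.6171), x⁻ = (-1.5900, -0.8170) → reset → x⁺ = (-1.2369, -0.6734), jump to mode 0
Mode 0: guard c·x = 2.2014 hit at Δt = 1.2416 (t = 1.8587), x⁻ = (-0.0938, 2.6368) → reset → x⁺ = (-0.5434, 2.5467), jump to mode 1
Mode 1: flow for 0.3031 to horizon, guard not reached → x = (-0.1140, 2.2779)

1 0.6171 1->0
2 1.8587 0->1
final: 1 -0.1140 2.2779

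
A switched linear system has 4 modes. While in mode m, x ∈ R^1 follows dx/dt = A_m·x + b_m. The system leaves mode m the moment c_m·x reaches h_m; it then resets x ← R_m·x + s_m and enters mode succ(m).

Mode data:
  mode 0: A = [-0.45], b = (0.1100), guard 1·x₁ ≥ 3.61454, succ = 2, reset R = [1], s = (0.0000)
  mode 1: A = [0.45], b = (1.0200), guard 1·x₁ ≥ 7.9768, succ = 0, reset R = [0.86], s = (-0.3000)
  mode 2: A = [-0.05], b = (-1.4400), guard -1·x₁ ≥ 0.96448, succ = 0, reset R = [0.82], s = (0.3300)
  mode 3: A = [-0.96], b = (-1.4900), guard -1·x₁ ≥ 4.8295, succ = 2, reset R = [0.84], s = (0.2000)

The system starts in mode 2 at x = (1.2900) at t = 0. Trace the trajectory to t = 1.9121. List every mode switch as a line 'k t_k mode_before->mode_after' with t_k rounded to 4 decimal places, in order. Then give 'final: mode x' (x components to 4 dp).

1 1.5576 2->0
final: 0 -0.3569

Mode 2: guard c·x = 0.9645 hit at Δt = 1.5576 (t = 1.5576), x⁻ = (-0.9645) → reset → x⁺ = (-0.4609), jump to mode 0
Mode 0: flow for 0.3545 to horizon, guard not reached → x = (-0.3569)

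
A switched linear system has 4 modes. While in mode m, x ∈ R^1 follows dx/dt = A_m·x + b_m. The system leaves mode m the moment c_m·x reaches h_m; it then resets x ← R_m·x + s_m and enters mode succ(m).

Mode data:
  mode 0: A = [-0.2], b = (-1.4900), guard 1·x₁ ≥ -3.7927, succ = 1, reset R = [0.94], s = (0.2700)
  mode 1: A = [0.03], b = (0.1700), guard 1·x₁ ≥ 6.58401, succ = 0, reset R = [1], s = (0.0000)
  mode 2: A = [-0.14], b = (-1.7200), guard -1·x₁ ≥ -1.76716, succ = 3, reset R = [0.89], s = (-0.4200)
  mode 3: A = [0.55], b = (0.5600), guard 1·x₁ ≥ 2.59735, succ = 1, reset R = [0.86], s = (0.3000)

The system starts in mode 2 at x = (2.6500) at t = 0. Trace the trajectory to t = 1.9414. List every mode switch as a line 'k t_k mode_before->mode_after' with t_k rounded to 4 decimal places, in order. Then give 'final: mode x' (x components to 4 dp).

1 0.4352 2->3
2 1.3626 3->1
final: 1 2.6774

Mode 2: guard c·x = -1.7672 hit at Δt = 0.4352 (t = 0.4352), x⁻ = (1.7672) → reset → x⁺ = (1.1528), jump to mode 3
Mode 3: guard c·x = 2.5974 hit at Δt = 0.9274 (t = 1.3626), x⁻ = (2.5974) → reset → x⁺ = (2.5337), jump to mode 1
Mode 1: flow for 0.5788 to horizon, guard not reached → x = (2.6774)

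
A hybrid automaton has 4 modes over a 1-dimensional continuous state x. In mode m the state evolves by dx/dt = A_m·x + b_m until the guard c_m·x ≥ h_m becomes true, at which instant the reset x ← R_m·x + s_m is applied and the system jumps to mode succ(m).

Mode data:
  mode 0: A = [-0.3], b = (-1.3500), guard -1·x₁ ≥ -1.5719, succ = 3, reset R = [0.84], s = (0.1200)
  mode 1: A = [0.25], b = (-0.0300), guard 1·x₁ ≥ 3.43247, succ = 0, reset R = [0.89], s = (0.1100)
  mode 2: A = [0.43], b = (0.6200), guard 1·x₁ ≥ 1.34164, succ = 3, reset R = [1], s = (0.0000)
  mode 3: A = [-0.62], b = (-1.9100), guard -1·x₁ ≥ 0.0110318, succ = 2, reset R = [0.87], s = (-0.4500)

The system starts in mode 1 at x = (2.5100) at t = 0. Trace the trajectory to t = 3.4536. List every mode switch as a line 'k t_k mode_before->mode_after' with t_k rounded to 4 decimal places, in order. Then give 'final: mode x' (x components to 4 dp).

1 1.3056 1->0
2 2.0822 0->3
3 2.7067 3->2
final: 2 -0.0876

Mode 1: guard c·x = 3.4325 hit at Δt = 1.3056 (t = 1.3056), x⁻ = (3.4325) → reset → x⁺ = (3.1649), jump to mode 0
Mode 0: guard c·x = -1.5719 hit at Δt = 0.7766 (t = 2.0822), x⁻ = (1.5719) → reset → x⁺ = (1.4404), jump to mode 3
Mode 3: guard c·x = 0.0110 hit at Δt = 0.6245 (t = 2.7067), x⁻ = (-0.0110) → reset → x⁺ = (-0.4596), jump to mode 2
Mode 2: flow for 0.7469 to horizon, guard not reached → x = (-0.0876)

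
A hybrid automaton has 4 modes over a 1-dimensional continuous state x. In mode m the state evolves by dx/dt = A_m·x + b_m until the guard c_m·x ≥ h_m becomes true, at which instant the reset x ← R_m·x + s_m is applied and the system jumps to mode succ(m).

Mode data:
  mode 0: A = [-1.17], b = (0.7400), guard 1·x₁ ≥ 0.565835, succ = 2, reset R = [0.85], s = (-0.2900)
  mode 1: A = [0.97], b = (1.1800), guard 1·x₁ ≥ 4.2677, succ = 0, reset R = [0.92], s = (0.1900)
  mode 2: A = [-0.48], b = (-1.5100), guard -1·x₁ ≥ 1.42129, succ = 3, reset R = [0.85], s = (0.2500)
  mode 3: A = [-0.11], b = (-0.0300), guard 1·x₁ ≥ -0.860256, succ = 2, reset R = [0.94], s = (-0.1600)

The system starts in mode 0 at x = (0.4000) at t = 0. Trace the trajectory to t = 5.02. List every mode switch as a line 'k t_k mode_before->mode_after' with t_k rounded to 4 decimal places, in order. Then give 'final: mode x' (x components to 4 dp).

1 1.0679 0->2
2 2.4430 2->3
3 3.8433 3->2
4 4.3289 2->3
final: 3 -0.9079

Mode 0: guard c·x = 0.5658 hit at Δt = 1.0679 (t = 1.0679), x⁻ = (0.5658) → reset → x⁺ = (0.1910), jump to mode 2
Mode 2: guard c·x = 1.4213 hit at Δt = 1.3751 (t = 2.4430), x⁻ = (-1.4213) → reset → x⁺ = (-0.9581), jump to mode 3
Mode 3: guard c·x = -0.8603 hit at Δt = 1.4003 (t = 3.8433), x⁻ = (-0.8603) → reset → x⁺ = (-0.9686), jump to mode 2
Mode 2: guard c·x = 1.4213 hit at Δt = 0.4856 (t = 4.3289), x⁻ = (-1.4213) → reset → x⁺ = (-0.9581), jump to mode 3
Mode 3: flow for 0.6911 to horizon, guard not reached → x = (-0.9079)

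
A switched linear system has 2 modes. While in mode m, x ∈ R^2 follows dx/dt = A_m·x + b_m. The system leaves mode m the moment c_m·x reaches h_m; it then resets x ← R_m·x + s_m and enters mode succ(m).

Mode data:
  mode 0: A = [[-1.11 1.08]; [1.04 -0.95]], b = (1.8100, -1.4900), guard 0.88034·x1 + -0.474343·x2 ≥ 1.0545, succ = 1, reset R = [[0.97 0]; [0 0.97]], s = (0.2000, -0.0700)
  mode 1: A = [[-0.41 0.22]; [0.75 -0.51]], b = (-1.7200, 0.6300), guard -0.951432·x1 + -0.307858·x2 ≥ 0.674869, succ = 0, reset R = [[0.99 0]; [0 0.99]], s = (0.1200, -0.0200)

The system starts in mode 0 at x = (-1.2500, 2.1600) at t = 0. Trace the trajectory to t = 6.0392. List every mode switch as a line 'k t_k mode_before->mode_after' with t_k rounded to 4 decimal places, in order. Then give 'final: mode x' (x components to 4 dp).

Mode 0: guard c·x = 1.0545 hit at Δt = 1.2079 (t = 1.2079), x⁻ = (1.2584, 0.1123) → reset → x⁺ = (1.4206, 0.0390), jump to mode 1
Mode 1: guard c·x = 0.6749 hit at Δt = 1.4236 (t = 2.6315), x⁻ = (-0.9185, 0.6466) → reset → x⁺ = (-0.7894, 0.6201), jump to mode 0
Mode 0: guard c·x = 1.0545 hit at Δt = 1.6718 (t = 4.3033), x⁻ = (0.8639, -0.6198) → reset → x⁺ = (1.0379, -0.6712), jump to mode 1
Mode 1: guard c·x = 0.6749 hit at Δt = 0.9954 (t = 5.2987), x⁻ = (-0.7382, 0.0892) → reset → x⁺ = (-0.6108, 0.0683), jump to mode 0
Mode 0: flow for 0.7405 to horizon, guard not reached → x = (0.3802, -0.7277)

1 1.2079 0->1
2 2.6315 1->0
3 4.3033 0->1
4 5.2987 1->0
final: 0 0.3802 -0.7277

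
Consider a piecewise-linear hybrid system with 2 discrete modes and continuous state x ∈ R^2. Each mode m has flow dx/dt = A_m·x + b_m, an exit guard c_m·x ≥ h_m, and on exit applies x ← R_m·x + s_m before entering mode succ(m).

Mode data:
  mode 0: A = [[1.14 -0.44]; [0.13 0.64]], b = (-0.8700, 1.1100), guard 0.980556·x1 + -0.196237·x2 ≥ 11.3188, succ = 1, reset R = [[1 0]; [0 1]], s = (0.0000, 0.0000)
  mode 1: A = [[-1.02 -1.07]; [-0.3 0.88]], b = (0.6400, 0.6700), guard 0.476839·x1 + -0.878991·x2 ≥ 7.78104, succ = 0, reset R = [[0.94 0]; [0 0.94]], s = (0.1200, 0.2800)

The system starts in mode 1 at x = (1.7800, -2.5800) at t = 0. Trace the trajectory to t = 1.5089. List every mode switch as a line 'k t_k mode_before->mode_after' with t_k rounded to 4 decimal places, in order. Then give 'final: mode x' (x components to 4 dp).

Mode 1: guard c·x = 7.7810 hit at Δt = 1.0315 (t = 1.0315), x⁻ = (4.1546, -6.5985) → reset → x⁺ = (4.0253, -5.9225), jump to mode 0
Mode 0: flow for 0.4774 to horizon, guard not reached → x = (8.1731, -6.9990)

1 1.0315 1->0
final: 0 8.1731 -6.9990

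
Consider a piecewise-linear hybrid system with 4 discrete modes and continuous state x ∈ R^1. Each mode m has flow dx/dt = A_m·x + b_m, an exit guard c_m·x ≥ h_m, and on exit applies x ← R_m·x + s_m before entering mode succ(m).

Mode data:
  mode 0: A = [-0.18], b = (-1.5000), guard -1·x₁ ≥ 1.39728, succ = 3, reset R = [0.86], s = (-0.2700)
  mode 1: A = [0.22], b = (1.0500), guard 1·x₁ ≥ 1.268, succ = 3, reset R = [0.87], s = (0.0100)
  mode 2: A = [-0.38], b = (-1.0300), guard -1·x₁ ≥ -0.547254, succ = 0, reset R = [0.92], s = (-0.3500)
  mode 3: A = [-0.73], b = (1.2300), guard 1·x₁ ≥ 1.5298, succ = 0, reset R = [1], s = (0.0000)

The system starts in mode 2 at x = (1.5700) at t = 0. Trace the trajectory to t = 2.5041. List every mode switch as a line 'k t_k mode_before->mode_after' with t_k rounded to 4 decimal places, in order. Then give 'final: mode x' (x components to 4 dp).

1 0.7185 2->0
2 1.8395 0->3
final: 3 -0.2583

Mode 2: guard c·x = -0.5473 hit at Δt = 0.7185 (t = 0.7185), x⁻ = (0.5473) → reset → x⁺ = (0.1535), jump to mode 0
Mode 0: guard c·x = 1.3973 hit at Δt = 1.1210 (t = 1.8395), x⁻ = (-1.3973) → reset → x⁺ = (-1.4717), jump to mode 3
Mode 3: flow for 0.6646 to horizon, guard not reached → x = (-0.2583)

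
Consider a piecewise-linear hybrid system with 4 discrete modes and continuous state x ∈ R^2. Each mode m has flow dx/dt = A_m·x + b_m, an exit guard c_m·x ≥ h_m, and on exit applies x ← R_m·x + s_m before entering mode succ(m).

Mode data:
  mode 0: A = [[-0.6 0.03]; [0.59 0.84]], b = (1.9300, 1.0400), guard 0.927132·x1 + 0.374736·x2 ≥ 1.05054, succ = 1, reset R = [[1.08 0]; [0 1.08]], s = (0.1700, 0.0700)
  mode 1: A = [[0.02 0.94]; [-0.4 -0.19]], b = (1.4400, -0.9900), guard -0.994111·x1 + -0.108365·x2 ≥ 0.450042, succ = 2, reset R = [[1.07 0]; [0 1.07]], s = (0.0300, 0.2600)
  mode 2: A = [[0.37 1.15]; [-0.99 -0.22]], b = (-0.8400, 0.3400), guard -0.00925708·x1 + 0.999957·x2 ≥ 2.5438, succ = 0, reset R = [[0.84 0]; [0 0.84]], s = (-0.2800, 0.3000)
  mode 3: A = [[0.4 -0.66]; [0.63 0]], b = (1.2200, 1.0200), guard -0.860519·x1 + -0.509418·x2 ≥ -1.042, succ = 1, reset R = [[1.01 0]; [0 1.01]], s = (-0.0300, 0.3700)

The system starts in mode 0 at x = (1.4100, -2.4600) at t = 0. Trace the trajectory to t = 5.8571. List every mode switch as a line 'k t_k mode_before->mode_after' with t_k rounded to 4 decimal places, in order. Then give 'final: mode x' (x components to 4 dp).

Mode 0: guard c·x = 1.0505 hit at Δt = 0.9186 (t = 0.9186), x⁻ = (2.1228, -2.4487) → reset → x⁺ = (2.4627, -2.5746), jump to mode 1
Mode 1: guard c·x = 0.4500 hit at Δt = 1.4568 (t = 2.3754), x⁻ = (-0.0297, -3.8809) → reset → x⁺ = (-0.0017, -3.8926), jump to mode 2
Mode 2: guard c·x = 2.5438 hit at Δt = 1.5579 (t = 3.9333), x⁻ = (-5.6088, 2.4920) → reset → x⁺ = (-4.9914, 2.3933), jump to mode 0
Mode 0: guard c·x = 1.0505 hit at Δt = 1.1460 (t = 5.0793), x⁻ = (-0.8272, 4.8499) → reset → x⁺ = (-0.7233, 5.3079), jump to mode 1
Mode 1: flow for 0.7778 to horizon, guard not reached → x = (3.6667, 3.3893)

1 0.9186 0->1
2 2.3754 1->2
3 3.9333 2->0
4 5.0793 0->1
final: 1 3.6667 3.3893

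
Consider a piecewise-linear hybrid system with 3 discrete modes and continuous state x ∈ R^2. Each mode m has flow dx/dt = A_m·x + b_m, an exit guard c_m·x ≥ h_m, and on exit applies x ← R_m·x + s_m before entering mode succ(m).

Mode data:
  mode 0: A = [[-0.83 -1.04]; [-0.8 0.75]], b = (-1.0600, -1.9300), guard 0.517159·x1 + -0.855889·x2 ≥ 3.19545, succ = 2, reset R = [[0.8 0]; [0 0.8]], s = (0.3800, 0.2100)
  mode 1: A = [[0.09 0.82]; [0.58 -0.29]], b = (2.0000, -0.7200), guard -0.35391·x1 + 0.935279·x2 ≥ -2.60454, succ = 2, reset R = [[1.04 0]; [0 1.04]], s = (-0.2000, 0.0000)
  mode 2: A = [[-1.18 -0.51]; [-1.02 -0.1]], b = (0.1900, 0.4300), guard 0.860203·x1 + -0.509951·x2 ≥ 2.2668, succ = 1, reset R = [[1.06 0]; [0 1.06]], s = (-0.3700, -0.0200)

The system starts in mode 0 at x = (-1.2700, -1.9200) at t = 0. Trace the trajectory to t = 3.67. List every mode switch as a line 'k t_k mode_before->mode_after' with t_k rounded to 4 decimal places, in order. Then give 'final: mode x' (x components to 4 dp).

1 0.5325 0->2
2 1.3416 2->1
3 2.2910 1->2
4 3.3374 2->1
final: 1 0.6056 -2.7706

Mode 0: guard c·x = 3.1955 hit at Δt = 0.5325 (t = 0.5325), x⁻ = (-0.0212, -3.7463) → reset → x⁺ = (0.3631, -2.7870), jump to mode 2
Mode 2: guard c·x = 2.2668 hit at Δt = 0.8091 (t = 1.3416), x⁻ = (0.9720, -2.8055) → reset → x⁺ = (0.6603, -2.9938), jump to mode 1
Mode 1: guard c·x = -2.6045 hit at Δt = 0.9494 (t = 2.2910), x⁻ = (0.4330, -2.6209) → reset → x⁺ = (0.2503, -2.7258), jump to mode 2
Mode 2: guard c·x = 2.2668 hit at Δt = 1.0464 (t = 3.3374), x⁻ = (1.0072, -2.7461) → reset → x⁺ = (0.6977, -2.9308), jump to mode 1
Mode 1: flow for 0.3326 to horizon, guard not reached → x = (0.6056, -2.7706)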